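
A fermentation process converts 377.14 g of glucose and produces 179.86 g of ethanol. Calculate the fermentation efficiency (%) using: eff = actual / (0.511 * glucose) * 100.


Fermentation efficiency = (actual / (0.511 * glucose)) * 100
= (179.86 / (0.511 * 377.14)) * 100
= 93.3278%

93.3278%


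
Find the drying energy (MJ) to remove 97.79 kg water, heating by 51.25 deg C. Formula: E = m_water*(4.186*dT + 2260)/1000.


E = m_water * (4.186 * dT + 2260) / 1000
= 97.79 * (4.186 * 51.25 + 2260) / 1000
= 241.9845 MJ

241.9845 MJ


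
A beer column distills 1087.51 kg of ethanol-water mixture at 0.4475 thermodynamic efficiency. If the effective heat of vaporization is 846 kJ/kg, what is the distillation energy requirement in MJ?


E = m * 846 / (eta * 1000)
= 1087.51 * 846 / (0.4475 * 1000)
= 2055.9407 MJ

2055.9407 MJ


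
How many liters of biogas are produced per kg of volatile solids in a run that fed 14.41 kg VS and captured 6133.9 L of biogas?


Y = V / VS
= 6133.9 / 14.41
= 425.6697 L/kg VS

425.6697 L/kg VS


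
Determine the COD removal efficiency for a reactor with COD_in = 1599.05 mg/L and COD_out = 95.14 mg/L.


eta = (COD_in - COD_out) / COD_in * 100
= (1599.05 - 95.14) / 1599.05 * 100
= 94.0502%

94.0502%


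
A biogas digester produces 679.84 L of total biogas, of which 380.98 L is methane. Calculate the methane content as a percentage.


CH4% = V_CH4 / V_total * 100
= 380.98 / 679.84 * 100
= 56.0397%

56.0397%


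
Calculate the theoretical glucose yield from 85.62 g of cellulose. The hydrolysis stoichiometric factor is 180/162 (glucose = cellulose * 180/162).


glucose = cellulose * 180/162
= 85.62 * 180/162
= 95.1333 g

95.1333 g


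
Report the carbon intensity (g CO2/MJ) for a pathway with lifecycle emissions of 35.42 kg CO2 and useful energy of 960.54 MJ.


CI = CO2 * 1000 / E
= 35.42 * 1000 / 960.54
= 36.8751 g CO2/MJ

36.8751 g CO2/MJ


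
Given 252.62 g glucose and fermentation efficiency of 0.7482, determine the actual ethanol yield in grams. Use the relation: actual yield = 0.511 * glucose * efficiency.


Actual ethanol: m = 0.511 * 252.62 * 0.7482
m = 96.5843 g

96.5843 g


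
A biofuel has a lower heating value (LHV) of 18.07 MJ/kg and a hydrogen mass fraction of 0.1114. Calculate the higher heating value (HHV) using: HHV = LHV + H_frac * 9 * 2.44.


HHV = LHV + H_frac * 9 * 2.44
= 18.07 + 0.1114 * 9 * 2.44
= 20.5163 MJ/kg

20.5163 MJ/kg


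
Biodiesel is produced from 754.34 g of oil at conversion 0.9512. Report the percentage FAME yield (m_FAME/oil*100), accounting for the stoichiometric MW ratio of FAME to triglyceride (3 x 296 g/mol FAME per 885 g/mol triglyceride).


m_FAME = oil * conv * (3 * 296 / 885) = oil * conv * (888/885)
= 754.34 * 0.9512 * 888 / 885
= 719.9605 g
Y = m_FAME / oil * 100 = conv * (888/885) * 100
= 0.9512 * 888 / 885 * 100
= 95.44%

95.44%


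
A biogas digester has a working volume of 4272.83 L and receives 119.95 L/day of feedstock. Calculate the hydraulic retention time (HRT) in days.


HRT = V / Q
= 4272.83 / 119.95
= 35.6218 days

35.6218 days


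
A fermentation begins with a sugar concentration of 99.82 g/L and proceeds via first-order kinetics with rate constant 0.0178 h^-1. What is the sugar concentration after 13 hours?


S = S0 * exp(-k * t)
S = 99.82 * exp(-0.0178 * 13)
S = 79.1994 g/L

79.1994 g/L


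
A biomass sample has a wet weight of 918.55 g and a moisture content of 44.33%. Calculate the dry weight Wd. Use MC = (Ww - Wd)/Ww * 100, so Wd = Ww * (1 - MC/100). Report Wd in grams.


Wd = Ww * (1 - MC/100)
= 918.55 * (1 - 44.33/100)
= 511.3568 g

511.3568 g


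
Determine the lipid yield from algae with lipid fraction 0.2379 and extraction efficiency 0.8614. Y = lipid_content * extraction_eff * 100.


Y = lipid_content * extraction_eff * 100
= 0.2379 * 0.8614 * 100
= 20.4927%

20.4927%


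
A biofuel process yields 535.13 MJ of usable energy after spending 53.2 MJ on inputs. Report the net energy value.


NEV = E_out - E_in
= 535.13 - 53.2
= 481.9300 MJ

481.9300 MJ


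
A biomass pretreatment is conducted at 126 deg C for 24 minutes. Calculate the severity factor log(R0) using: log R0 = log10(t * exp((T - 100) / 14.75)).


logR0 = log10(t * exp((T - 100) / 14.75))
= log10(24 * exp((126 - 100) / 14.75))
= 2.1457

2.1457


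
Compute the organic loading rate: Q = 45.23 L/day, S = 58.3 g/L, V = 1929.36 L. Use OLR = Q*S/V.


OLR = Q * S / V
= 45.23 * 58.3 / 1929.36
= 1.3667 g/L/day

1.3667 g/L/day


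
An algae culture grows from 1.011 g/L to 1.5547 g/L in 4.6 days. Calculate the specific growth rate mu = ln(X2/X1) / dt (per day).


mu = ln(X2/X1) / dt
= ln(1.5547/1.011) / 4.6
= 0.0936 per day

0.0936 per day


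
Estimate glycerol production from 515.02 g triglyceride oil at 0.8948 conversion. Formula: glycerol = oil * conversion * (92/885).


glycerol = oil * conv * (92/885)
= 515.02 * 0.8948 * 92 / 885
= 47.9065 g

47.9065 g


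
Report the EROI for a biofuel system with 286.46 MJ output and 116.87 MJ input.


EROI = E_out / E_in
= 286.46 / 116.87
= 2.4511

2.4511


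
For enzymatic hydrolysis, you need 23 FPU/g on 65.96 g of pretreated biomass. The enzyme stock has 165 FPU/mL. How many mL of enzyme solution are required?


V = dosage * m_sub / activity
V = 23 * 65.96 / 165
V = 9.1944 mL

9.1944 mL


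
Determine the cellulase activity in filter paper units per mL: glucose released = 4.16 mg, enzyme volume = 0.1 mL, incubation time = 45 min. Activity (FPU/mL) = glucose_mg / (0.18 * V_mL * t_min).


Activity = glucose_mg / (0.18 mg/umol * V_mL * t_min)
= 4.16 / (0.18 * 0.1 * 45)
= 5.1358 FPU/mL

5.1358 FPU/mL


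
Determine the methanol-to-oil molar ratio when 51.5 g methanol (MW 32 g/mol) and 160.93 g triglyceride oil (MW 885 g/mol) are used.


Molar ratio = n_MeOH / n_oil = (MeOH/32) / (oil/885) = (MeOH * 885) / (32 * oil)
= (51.5 * 885) / (32 * 160.93)
= 8.8504

8.8504


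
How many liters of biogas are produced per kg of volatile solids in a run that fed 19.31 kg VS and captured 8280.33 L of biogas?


Y = V / VS
= 8280.33 / 19.31
= 428.8105 L/kg VS

428.8105 L/kg VS


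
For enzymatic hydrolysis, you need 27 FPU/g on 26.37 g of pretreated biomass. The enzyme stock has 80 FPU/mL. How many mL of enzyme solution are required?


V = dosage * m_sub / activity
V = 27 * 26.37 / 80
V = 8.8999 mL

8.8999 mL


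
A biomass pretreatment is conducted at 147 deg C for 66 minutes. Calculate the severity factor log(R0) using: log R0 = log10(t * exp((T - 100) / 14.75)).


logR0 = log10(t * exp((T - 100) / 14.75))
= log10(66 * exp((147 - 100) / 14.75))
= 3.2034

3.2034


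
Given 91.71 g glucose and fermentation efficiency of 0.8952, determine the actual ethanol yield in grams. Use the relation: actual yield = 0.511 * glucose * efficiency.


Actual ethanol: m = 0.511 * 91.71 * 0.8952
m = 41.9525 g

41.9525 g


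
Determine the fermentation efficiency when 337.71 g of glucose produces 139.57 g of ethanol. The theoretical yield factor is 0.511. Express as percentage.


Fermentation efficiency = (actual / (0.511 * glucose)) * 100
= (139.57 / (0.511 * 337.71)) * 100
= 80.8774%

80.8774%


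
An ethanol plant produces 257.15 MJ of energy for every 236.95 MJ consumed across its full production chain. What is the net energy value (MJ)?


NEV = E_out - E_in
= 257.15 - 236.95
= 20.2000 MJ

20.2000 MJ


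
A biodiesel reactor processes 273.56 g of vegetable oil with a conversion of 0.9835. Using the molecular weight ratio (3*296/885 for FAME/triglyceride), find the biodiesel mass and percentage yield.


m_FAME = oil * conv * (3 * 296 / 885) = oil * conv * (888/885)
= 273.56 * 0.9835 * 888 / 885
= 269.9583 g
Y = m_FAME / oil * 100 = conv * (888/885) * 100
= 0.9835 * 888 / 885 * 100
= 98.68%

269.9583 g FAME; Y = 98.68%


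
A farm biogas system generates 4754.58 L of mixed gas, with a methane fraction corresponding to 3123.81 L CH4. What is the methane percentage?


CH4% = V_CH4 / V_total * 100
= 3123.81 / 4754.58 * 100
= 65.7011%

65.7011%


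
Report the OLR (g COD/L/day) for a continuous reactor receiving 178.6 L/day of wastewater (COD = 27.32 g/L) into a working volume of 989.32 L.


OLR = Q * S / V
= 178.6 * 27.32 / 989.32
= 4.9320 g/L/day

4.9320 g/L/day


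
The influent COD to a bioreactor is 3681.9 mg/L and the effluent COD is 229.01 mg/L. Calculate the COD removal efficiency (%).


eta = (COD_in - COD_out) / COD_in * 100
= (3681.9 - 229.01) / 3681.9 * 100
= 93.7801%

93.7801%


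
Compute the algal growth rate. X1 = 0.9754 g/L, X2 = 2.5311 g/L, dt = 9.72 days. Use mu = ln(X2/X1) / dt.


mu = ln(X2/X1) / dt
= ln(2.5311/0.9754) / 9.72
= 0.0981 per day

0.0981 per day


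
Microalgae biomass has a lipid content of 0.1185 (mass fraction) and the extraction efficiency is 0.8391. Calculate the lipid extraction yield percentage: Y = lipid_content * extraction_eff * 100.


Y = lipid_content * extraction_eff * 100
= 0.1185 * 0.8391 * 100
= 9.9433%

9.9433%


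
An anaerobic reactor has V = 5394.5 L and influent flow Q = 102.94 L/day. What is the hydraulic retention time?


HRT = V / Q
= 5394.5 / 102.94
= 52.4043 days

52.4043 days


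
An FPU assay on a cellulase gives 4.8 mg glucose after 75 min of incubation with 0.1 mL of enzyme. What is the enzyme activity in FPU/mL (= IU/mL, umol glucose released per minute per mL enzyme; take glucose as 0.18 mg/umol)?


Activity = glucose_mg / (0.18 mg/umol * V_mL * t_min)
= 4.8 / (0.18 * 0.1 * 75)
= 3.5556 FPU/mL

3.5556 FPU/mL


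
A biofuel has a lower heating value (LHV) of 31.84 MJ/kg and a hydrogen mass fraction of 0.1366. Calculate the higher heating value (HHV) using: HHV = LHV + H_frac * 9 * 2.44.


HHV = LHV + H_frac * 9 * 2.44
= 31.84 + 0.1366 * 9 * 2.44
= 34.8397 MJ/kg

34.8397 MJ/kg


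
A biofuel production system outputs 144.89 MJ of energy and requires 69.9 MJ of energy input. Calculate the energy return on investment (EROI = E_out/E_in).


EROI = E_out / E_in
= 144.89 / 69.9
= 2.0728

2.0728


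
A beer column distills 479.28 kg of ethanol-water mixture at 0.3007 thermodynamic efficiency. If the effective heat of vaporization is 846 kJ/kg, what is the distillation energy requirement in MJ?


E = m * 846 / (eta * 1000)
= 479.28 * 846 / (0.3007 * 1000)
= 1348.4233 MJ

1348.4233 MJ


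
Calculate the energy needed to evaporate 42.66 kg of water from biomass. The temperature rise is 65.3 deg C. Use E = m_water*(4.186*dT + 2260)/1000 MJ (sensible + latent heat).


E = m_water * (4.186 * dT + 2260) / 1000
= 42.66 * (4.186 * 65.3 + 2260) / 1000
= 108.0725 MJ

108.0725 MJ


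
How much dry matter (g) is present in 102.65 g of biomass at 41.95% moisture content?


Wd = Ww * (1 - MC/100)
= 102.65 * (1 - 41.95/100)
= 59.5883 g

59.5883 g


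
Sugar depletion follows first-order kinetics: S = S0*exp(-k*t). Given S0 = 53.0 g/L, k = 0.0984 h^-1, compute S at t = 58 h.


S = S0 * exp(-k * t)
S = 53.0 * exp(-0.0984 * 58)
S = 0.1761 g/L

0.1761 g/L


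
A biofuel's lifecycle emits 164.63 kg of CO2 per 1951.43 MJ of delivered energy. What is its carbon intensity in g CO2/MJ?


CI = CO2 * 1000 / E
= 164.63 * 1000 / 1951.43
= 84.3638 g CO2/MJ

84.3638 g CO2/MJ


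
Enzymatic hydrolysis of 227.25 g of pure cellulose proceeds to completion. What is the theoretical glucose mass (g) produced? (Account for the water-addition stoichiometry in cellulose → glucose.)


glucose = cellulose * 180/162
= 227.25 * 180/162
= 252.5000 g

252.5000 g


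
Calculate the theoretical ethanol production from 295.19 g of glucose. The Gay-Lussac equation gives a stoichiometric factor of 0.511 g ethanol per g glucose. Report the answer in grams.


Theoretical ethanol yield: m_EtOH = 0.511 * m_glucose
m_EtOH = 0.511 * 295.19 = 150.8421 g

150.8421 g


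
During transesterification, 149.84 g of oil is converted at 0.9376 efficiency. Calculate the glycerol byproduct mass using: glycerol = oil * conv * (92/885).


glycerol = oil * conv * (92/885)
= 149.84 * 0.9376 * 92 / 885
= 14.6046 g

14.6046 g


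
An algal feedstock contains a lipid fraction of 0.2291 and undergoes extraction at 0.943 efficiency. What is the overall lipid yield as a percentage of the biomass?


Y = lipid_content * extraction_eff * 100
= 0.2291 * 0.943 * 100
= 21.6041%

21.6041%


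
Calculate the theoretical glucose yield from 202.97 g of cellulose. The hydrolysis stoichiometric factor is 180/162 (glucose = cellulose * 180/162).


glucose = cellulose * 180/162
= 202.97 * 180/162
= 225.5222 g

225.5222 g


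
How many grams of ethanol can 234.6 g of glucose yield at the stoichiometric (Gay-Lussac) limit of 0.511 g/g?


Theoretical ethanol yield: m_EtOH = 0.511 * m_glucose
m_EtOH = 0.511 * 234.6 = 119.8806 g

119.8806 g


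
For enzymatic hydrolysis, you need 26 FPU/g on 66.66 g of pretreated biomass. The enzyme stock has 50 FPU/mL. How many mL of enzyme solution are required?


V = dosage * m_sub / activity
V = 26 * 66.66 / 50
V = 34.6632 mL

34.6632 mL


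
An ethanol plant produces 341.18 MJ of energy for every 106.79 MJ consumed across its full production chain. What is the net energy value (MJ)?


NEV = E_out - E_in
= 341.18 - 106.79
= 234.3900 MJ

234.3900 MJ


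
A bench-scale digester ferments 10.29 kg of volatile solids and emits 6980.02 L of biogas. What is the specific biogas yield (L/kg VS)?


Y = V / VS
= 6980.02 / 10.29
= 678.3304 L/kg VS

678.3304 L/kg VS


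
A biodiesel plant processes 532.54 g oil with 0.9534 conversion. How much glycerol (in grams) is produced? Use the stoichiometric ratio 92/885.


glycerol = oil * conv * (92/885)
= 532.54 * 0.9534 * 92 / 885
= 52.7803 g

52.7803 g


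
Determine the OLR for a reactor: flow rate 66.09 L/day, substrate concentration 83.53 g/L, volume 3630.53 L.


OLR = Q * S / V
= 66.09 * 83.53 / 3630.53
= 1.5206 g/L/day

1.5206 g/L/day


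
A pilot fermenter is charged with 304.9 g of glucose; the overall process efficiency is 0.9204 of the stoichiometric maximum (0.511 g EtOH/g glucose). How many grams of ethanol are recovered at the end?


Actual ethanol: m = 0.511 * 304.9 * 0.9204
m = 143.4019 g

143.4019 g


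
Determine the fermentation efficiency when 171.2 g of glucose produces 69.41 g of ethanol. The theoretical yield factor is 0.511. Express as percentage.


Fermentation efficiency = (actual / (0.511 * glucose)) * 100
= (69.41 / (0.511 * 171.2)) * 100
= 79.3409%

79.3409%


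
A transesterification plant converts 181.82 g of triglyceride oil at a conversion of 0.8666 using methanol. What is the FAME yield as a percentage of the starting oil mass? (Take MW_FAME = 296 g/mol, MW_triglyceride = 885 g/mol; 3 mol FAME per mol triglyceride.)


m_FAME = oil * conv * (3 * 296 / 885) = oil * conv * (888/885)
= 181.82 * 0.8666 * 888 / 885
= 158.0993 g
Y = m_FAME / oil * 100 = conv * (888/885) * 100
= 0.8666 * 888 / 885 * 100
= 86.95%

86.95%


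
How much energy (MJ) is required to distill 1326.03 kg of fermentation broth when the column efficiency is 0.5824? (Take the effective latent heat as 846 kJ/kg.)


E = m * 846 / (eta * 1000)
= 1326.03 * 846 / (0.5824 * 1000)
= 1926.2043 MJ

1926.2043 MJ


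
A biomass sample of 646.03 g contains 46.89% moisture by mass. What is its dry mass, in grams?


Wd = Ww * (1 - MC/100)
= 646.03 * (1 - 46.89/100)
= 343.1065 g

343.1065 g


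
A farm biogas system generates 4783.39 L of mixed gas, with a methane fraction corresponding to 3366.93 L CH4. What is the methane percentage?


CH4% = V_CH4 / V_total * 100
= 3366.93 / 4783.39 * 100
= 70.3879%

70.3879%


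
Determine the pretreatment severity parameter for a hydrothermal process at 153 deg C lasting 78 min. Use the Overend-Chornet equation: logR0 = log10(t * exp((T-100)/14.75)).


logR0 = log10(t * exp((T - 100) / 14.75))
= log10(78 * exp((153 - 100) / 14.75))
= 3.4526

3.4526


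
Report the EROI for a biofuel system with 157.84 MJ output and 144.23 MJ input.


EROI = E_out / E_in
= 157.84 / 144.23
= 1.0944

1.0944


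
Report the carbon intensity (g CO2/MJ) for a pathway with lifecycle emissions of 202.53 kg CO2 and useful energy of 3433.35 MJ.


CI = CO2 * 1000 / E
= 202.53 * 1000 / 3433.35
= 58.9890 g CO2/MJ

58.9890 g CO2/MJ


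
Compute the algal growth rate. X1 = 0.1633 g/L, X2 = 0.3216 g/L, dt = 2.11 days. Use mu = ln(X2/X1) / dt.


mu = ln(X2/X1) / dt
= ln(0.3216/0.1633) / 2.11
= 0.3212 per day

0.3212 per day


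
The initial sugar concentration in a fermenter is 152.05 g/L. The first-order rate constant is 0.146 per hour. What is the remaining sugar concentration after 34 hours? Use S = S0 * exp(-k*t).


S = S0 * exp(-k * t)
S = 152.05 * exp(-0.146 * 34)
S = 1.0621 g/L

1.0621 g/L


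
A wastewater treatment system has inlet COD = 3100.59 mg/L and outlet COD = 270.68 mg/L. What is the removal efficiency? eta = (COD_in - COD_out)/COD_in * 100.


eta = (COD_in - COD_out) / COD_in * 100
= (3100.59 - 270.68) / 3100.59 * 100
= 91.2700%

91.2700%


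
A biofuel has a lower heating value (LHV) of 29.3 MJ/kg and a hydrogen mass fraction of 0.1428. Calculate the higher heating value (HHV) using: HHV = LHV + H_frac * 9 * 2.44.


HHV = LHV + H_frac * 9 * 2.44
= 29.3 + 0.1428 * 9 * 2.44
= 32.4359 MJ/kg

32.4359 MJ/kg


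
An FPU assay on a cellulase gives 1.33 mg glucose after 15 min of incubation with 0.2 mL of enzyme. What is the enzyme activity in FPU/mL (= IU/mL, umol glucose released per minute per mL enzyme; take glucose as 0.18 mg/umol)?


Activity = glucose_mg / (0.18 mg/umol * V_mL * t_min)
= 1.33 / (0.18 * 0.2 * 15)
= 2.4630 FPU/mL

2.4630 FPU/mL


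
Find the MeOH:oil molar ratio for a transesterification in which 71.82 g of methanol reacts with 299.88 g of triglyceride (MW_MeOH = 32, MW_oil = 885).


Molar ratio = n_MeOH / n_oil = (MeOH/32) / (oil/885) = (MeOH * 885) / (32 * oil)
= (71.82 * 885) / (32 * 299.88)
= 6.6236

6.6236


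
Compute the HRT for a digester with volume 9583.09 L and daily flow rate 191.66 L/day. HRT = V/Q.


HRT = V / Q
= 9583.09 / 191.66
= 50.0005 days

50.0005 days


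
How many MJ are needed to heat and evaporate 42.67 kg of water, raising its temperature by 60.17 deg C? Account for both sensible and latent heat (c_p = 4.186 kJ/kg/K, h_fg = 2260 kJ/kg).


E = m_water * (4.186 * dT + 2260) / 1000
= 42.67 * (4.186 * 60.17 + 2260) / 1000
= 107.1816 MJ

107.1816 MJ


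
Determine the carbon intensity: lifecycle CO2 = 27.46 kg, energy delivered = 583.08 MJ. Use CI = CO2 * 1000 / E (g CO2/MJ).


CI = CO2 * 1000 / E
= 27.46 * 1000 / 583.08
= 47.0947 g CO2/MJ

47.0947 g CO2/MJ


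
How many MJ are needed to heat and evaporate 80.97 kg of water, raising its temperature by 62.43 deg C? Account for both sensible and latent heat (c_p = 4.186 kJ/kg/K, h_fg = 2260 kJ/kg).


E = m_water * (4.186 * dT + 2260) / 1000
= 80.97 * (4.186 * 62.43 + 2260) / 1000
= 204.1523 MJ

204.1523 MJ


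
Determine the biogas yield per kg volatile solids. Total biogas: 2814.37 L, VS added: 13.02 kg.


Y = V / VS
= 2814.37 / 13.02
= 216.1575 L/kg VS

216.1575 L/kg VS


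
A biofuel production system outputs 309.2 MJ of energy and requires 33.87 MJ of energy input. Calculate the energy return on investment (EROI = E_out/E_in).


EROI = E_out / E_in
= 309.2 / 33.87
= 9.1290

9.1290


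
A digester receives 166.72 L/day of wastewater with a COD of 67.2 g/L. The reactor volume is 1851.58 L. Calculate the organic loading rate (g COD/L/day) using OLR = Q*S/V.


OLR = Q * S / V
= 166.72 * 67.2 / 1851.58
= 6.0508 g/L/day

6.0508 g/L/day


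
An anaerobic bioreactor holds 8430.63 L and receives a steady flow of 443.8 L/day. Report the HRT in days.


HRT = V / Q
= 8430.63 / 443.8
= 18.9965 days

18.9965 days


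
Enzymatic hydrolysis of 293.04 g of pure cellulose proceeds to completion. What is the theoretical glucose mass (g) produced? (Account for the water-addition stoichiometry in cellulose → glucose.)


glucose = cellulose * 180/162
= 293.04 * 180/162
= 325.6000 g

325.6000 g


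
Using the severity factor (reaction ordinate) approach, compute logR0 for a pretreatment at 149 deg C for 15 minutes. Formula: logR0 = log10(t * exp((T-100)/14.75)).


logR0 = log10(t * exp((T - 100) / 14.75))
= log10(15 * exp((149 - 100) / 14.75))
= 2.6188

2.6188


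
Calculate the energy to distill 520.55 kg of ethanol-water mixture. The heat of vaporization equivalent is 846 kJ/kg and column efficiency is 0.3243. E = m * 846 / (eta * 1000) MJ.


E = m * 846 / (eta * 1000)
= 520.55 * 846 / (0.3243 * 1000)
= 1357.9565 MJ

1357.9565 MJ


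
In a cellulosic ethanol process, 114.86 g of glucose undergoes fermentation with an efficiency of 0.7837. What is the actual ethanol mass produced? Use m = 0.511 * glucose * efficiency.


Actual ethanol: m = 0.511 * 114.86 * 0.7837
m = 45.9981 g

45.9981 g


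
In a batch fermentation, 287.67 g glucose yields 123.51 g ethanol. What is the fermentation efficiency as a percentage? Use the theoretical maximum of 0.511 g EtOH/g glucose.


Fermentation efficiency = (actual / (0.511 * glucose)) * 100
= (123.51 / (0.511 * 287.67)) * 100
= 84.0208%

84.0208%


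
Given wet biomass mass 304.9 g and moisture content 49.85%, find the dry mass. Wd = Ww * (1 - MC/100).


Wd = Ww * (1 - MC/100)
= 304.9 * (1 - 49.85/100)
= 152.9074 g

152.9074 g


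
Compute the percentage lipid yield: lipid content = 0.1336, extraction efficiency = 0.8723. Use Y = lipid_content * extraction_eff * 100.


Y = lipid_content * extraction_eff * 100
= 0.1336 * 0.8723 * 100
= 11.6539%

11.6539%


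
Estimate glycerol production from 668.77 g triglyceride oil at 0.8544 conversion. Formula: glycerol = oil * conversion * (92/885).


glycerol = oil * conv * (92/885)
= 668.77 * 0.8544 * 92 / 885
= 59.3995 g

59.3995 g


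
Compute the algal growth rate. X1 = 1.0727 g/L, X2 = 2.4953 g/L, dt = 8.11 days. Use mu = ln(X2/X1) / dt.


mu = ln(X2/X1) / dt
= ln(2.4953/1.0727) / 8.11
= 0.1041 per day

0.1041 per day


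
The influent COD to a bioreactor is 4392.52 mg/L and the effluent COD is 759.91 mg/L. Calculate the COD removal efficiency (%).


eta = (COD_in - COD_out) / COD_in * 100
= (4392.52 - 759.91) / 4392.52 * 100
= 82.6999%

82.6999%


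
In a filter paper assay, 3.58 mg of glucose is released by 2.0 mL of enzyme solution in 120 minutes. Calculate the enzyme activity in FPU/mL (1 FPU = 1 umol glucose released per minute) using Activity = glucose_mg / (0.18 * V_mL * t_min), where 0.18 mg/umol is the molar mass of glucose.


Activity = glucose_mg / (0.18 mg/umol * V_mL * t_min)
= 3.58 / (0.18 * 2.0 * 120)
= 0.0829 FPU/mL

0.0829 FPU/mL


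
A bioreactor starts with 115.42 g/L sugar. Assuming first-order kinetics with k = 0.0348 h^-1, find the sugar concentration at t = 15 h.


S = S0 * exp(-k * t)
S = 115.42 * exp(-0.0348 * 15)
S = 68.4825 g/L

68.4825 g/L


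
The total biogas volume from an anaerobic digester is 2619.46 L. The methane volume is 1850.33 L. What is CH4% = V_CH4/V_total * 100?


CH4% = V_CH4 / V_total * 100
= 1850.33 / 2619.46 * 100
= 70.6378%

70.6378%


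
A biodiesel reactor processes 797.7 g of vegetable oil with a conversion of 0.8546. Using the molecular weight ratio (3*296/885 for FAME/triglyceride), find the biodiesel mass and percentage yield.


m_FAME = oil * conv * (3 * 296 / 885) = oil * conv * (888/885)
= 797.7 * 0.8546 * 888 / 885
= 684.0253 g
Y = m_FAME / oil * 100 = conv * (888/885) * 100
= 0.8546 * 888 / 885 * 100
= 85.75%

684.0253 g FAME; Y = 85.75%


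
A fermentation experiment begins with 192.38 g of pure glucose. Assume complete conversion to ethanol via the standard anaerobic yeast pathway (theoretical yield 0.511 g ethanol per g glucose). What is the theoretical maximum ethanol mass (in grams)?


Theoretical ethanol yield: m_EtOH = 0.511 * m_glucose
m_EtOH = 0.511 * 192.38 = 98.3062 g

98.3062 g


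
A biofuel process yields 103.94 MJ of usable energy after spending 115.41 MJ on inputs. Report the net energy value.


NEV = E_out - E_in
= 103.94 - 115.41
= -11.4700 MJ

-11.4700 MJ


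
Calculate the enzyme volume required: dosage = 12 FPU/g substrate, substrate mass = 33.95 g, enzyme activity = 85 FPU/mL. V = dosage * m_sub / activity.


V = dosage * m_sub / activity
V = 12 * 33.95 / 85
V = 4.7929 mL

4.7929 mL


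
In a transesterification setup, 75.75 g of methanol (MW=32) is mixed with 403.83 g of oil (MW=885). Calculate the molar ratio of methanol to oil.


Molar ratio = n_MeOH / n_oil = (MeOH/32) / (oil/885) = (MeOH * 885) / (32 * oil)
= (75.75 * 885) / (32 * 403.83)
= 5.1877

5.1877


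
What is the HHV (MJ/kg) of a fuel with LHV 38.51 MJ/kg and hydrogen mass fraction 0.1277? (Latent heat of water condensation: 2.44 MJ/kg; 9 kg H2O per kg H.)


HHV = LHV + H_frac * 9 * 2.44
= 38.51 + 0.1277 * 9 * 2.44
= 41.3143 MJ/kg

41.3143 MJ/kg


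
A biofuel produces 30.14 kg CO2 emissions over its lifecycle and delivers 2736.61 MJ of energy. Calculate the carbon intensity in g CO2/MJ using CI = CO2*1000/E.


CI = CO2 * 1000 / E
= 30.14 * 1000 / 2736.61
= 11.0136 g CO2/MJ

11.0136 g CO2/MJ


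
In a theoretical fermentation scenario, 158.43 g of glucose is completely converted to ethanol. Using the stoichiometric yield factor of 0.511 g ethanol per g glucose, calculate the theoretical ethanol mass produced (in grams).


Theoretical ethanol yield: m_EtOH = 0.511 * m_glucose
m_EtOH = 0.511 * 158.43 = 80.9577 g

80.9577 g


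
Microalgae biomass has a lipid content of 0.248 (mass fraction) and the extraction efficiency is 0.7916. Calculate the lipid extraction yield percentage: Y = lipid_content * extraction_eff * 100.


Y = lipid_content * extraction_eff * 100
= 0.248 * 0.7916 * 100
= 19.6317%

19.6317%


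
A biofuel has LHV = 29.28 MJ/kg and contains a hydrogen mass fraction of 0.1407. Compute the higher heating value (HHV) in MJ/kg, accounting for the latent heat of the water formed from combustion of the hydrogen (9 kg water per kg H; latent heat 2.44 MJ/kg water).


HHV = LHV + H_frac * 9 * 2.44
= 29.28 + 0.1407 * 9 * 2.44
= 32.3698 MJ/kg

32.3698 MJ/kg


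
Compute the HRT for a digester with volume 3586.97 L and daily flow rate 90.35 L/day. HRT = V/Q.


HRT = V / Q
= 3586.97 / 90.35
= 39.7008 days

39.7008 days


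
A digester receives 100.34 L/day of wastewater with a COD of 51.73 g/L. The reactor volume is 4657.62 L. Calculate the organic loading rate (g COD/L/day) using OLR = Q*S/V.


OLR = Q * S / V
= 100.34 * 51.73 / 4657.62
= 1.1144 g/L/day

1.1144 g/L/day


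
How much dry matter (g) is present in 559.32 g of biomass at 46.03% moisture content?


Wd = Ww * (1 - MC/100)
= 559.32 * (1 - 46.03/100)
= 301.8650 g

301.8650 g


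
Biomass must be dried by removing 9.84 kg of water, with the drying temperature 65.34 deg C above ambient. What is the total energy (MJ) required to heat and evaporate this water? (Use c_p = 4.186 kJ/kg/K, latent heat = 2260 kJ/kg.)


E = m_water * (4.186 * dT + 2260) / 1000
= 9.84 * (4.186 * 65.34 + 2260) / 1000
= 24.9298 MJ

24.9298 MJ


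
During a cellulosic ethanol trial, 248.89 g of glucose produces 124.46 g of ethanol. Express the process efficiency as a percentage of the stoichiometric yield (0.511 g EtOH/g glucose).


Fermentation efficiency = (actual / (0.511 * glucose)) * 100
= (124.46 / (0.511 * 248.89)) * 100
= 97.8592%

97.8592%


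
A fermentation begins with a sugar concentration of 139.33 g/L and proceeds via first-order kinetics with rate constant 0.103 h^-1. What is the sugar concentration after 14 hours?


S = S0 * exp(-k * t)
S = 139.33 * exp(-0.103 * 14)
S = 32.9452 g/L

32.9452 g/L


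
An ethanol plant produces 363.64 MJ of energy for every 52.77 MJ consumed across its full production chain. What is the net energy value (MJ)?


NEV = E_out - E_in
= 363.64 - 52.77
= 310.8700 MJ

310.8700 MJ


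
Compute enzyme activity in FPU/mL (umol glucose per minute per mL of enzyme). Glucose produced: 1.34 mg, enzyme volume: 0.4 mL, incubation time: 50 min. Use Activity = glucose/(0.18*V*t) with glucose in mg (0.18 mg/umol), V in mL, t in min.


Activity = glucose_mg / (0.18 mg/umol * V_mL * t_min)
= 1.34 / (0.18 * 0.4 * 50)
= 0.3722 FPU/mL

0.3722 FPU/mL


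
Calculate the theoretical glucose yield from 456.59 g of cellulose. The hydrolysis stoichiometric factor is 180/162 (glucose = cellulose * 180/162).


glucose = cellulose * 180/162
= 456.59 * 180/162
= 507.3222 g

507.3222 g


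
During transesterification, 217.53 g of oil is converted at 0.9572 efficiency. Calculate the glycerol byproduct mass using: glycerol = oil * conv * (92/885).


glycerol = oil * conv * (92/885)
= 217.53 * 0.9572 * 92 / 885
= 21.6454 g

21.6454 g


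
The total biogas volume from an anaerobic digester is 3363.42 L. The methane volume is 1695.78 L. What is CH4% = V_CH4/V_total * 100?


CH4% = V_CH4 / V_total * 100
= 1695.78 / 3363.42 * 100
= 50.4183%

50.4183%


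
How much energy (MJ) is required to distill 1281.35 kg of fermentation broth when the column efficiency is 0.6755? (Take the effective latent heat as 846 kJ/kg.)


E = m * 846 / (eta * 1000)
= 1281.35 * 846 / (0.6755 * 1000)
= 1604.7699 MJ

1604.7699 MJ


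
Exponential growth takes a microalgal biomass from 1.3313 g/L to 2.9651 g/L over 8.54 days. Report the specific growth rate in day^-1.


mu = ln(X2/X1) / dt
= ln(2.9651/1.3313) / 8.54
= 0.0938 per day

0.0938 per day


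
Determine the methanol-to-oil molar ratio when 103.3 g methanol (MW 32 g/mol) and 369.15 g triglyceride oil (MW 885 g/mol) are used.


Molar ratio = n_MeOH / n_oil = (MeOH/32) / (oil/885) = (MeOH * 885) / (32 * oil)
= (103.3 * 885) / (32 * 369.15)
= 7.7391

7.7391


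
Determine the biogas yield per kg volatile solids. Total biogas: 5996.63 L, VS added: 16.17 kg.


Y = V / VS
= 5996.63 / 16.17
= 370.8491 L/kg VS

370.8491 L/kg VS


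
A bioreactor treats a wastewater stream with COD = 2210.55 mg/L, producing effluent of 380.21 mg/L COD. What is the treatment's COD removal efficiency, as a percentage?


eta = (COD_in - COD_out) / COD_in * 100
= (2210.55 - 380.21) / 2210.55 * 100
= 82.8002%

82.8002%


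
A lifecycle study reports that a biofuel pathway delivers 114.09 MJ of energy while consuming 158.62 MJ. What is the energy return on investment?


EROI = E_out / E_in
= 114.09 / 158.62
= 0.7193

0.7193


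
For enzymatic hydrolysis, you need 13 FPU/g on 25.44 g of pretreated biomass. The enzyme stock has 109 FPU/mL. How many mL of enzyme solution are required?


V = dosage * m_sub / activity
V = 13 * 25.44 / 109
V = 3.0341 mL

3.0341 mL


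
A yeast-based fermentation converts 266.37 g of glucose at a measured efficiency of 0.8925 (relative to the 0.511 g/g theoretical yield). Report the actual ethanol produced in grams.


Actual ethanol: m = 0.511 * 266.37 * 0.8925
m = 121.4827 g

121.4827 g


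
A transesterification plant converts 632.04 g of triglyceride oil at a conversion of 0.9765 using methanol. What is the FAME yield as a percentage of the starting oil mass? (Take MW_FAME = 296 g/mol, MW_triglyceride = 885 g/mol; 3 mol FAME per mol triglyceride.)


m_FAME = oil * conv * (3 * 296 / 885) = oil * conv * (888/885)
= 632.04 * 0.9765 * 888 / 885
= 619.2792 g
Y = m_FAME / oil * 100 = conv * (888/885) * 100
= 0.9765 * 888 / 885 * 100
= 97.98%

97.98%


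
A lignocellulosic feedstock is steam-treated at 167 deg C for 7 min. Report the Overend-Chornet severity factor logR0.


logR0 = log10(t * exp((T - 100) / 14.75))
= log10(7 * exp((167 - 100) / 14.75))
= 2.8178

2.8178


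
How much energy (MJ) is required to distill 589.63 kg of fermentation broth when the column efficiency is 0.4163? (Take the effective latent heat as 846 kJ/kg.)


E = m * 846 / (eta * 1000)
= 589.63 * 846 / (0.4163 * 1000)
= 1198.2392 MJ

1198.2392 MJ


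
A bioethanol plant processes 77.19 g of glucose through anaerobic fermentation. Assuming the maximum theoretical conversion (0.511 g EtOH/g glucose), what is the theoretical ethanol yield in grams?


Theoretical ethanol yield: m_EtOH = 0.511 * m_glucose
m_EtOH = 0.511 * 77.19 = 39.4441 g

39.4441 g


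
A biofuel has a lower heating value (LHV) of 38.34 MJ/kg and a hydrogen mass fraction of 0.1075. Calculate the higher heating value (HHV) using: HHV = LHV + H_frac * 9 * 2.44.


HHV = LHV + H_frac * 9 * 2.44
= 38.34 + 0.1075 * 9 * 2.44
= 40.7007 MJ/kg

40.7007 MJ/kg


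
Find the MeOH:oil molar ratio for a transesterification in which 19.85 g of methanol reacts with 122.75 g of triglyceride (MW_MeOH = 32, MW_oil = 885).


Molar ratio = n_MeOH / n_oil = (MeOH/32) / (oil/885) = (MeOH * 885) / (32 * oil)
= (19.85 * 885) / (32 * 122.75)
= 4.4723

4.4723


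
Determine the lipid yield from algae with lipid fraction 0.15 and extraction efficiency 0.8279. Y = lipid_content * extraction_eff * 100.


Y = lipid_content * extraction_eff * 100
= 0.15 * 0.8279 * 100
= 12.4185%

12.4185%


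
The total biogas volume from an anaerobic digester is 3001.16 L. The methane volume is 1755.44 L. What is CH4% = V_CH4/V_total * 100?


CH4% = V_CH4 / V_total * 100
= 1755.44 / 3001.16 * 100
= 58.4920%

58.4920%


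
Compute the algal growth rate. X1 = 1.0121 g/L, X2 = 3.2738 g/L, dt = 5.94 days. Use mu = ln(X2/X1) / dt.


mu = ln(X2/X1) / dt
= ln(3.2738/1.0121) / 5.94
= 0.1976 per day

0.1976 per day


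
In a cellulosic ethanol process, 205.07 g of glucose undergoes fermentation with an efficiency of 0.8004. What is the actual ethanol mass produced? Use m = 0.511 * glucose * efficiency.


Actual ethanol: m = 0.511 * 205.07 * 0.8004
m = 83.8745 g

83.8745 g


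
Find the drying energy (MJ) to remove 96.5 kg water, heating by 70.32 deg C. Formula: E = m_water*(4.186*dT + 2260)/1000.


E = m_water * (4.186 * dT + 2260) / 1000
= 96.5 * (4.186 * 70.32 + 2260) / 1000
= 246.4957 MJ

246.4957 MJ


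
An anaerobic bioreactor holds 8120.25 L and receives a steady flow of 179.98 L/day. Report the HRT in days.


HRT = V / Q
= 8120.25 / 179.98
= 45.1175 days

45.1175 days


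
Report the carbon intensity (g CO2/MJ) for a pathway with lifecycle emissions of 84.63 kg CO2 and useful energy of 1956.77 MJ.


CI = CO2 * 1000 / E
= 84.63 * 1000 / 1956.77
= 43.2498 g CO2/MJ

43.2498 g CO2/MJ


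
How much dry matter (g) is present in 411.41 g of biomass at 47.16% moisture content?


Wd = Ww * (1 - MC/100)
= 411.41 * (1 - 47.16/100)
= 217.3890 g

217.3890 g


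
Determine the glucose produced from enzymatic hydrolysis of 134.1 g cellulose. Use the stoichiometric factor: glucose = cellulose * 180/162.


glucose = cellulose * 180/162
= 134.1 * 180/162
= 149.0000 g

149.0000 g


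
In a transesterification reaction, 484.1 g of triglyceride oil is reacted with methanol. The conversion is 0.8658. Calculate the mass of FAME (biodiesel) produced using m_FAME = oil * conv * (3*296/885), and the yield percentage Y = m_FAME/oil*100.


m_FAME = oil * conv * (3 * 296 / 885) = oil * conv * (888/885)
= 484.1 * 0.8658 * 888 / 885
= 420.5546 g
Y = m_FAME / oil * 100 = conv * (888/885) * 100
= 0.8658 * 888 / 885 * 100
= 86.87%

420.5546 g FAME; Y = 86.87%


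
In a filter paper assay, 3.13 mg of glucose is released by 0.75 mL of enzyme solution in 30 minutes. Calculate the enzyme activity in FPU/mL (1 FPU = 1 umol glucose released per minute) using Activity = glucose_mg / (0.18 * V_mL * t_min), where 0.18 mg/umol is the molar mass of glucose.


Activity = glucose_mg / (0.18 mg/umol * V_mL * t_min)
= 3.13 / (0.18 * 0.75 * 30)
= 0.7728 FPU/mL

0.7728 FPU/mL


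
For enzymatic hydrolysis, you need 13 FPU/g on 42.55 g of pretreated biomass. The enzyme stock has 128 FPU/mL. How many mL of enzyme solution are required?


V = dosage * m_sub / activity
V = 13 * 42.55 / 128
V = 4.3215 mL

4.3215 mL


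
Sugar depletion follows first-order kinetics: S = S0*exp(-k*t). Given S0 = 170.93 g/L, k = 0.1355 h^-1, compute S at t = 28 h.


S = S0 * exp(-k * t)
S = 170.93 * exp(-0.1355 * 28)
S = 3.8468 g/L

3.8468 g/L


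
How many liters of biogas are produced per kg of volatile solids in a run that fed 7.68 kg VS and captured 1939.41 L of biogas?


Y = V / VS
= 1939.41 / 7.68
= 252.5273 L/kg VS

252.5273 L/kg VS


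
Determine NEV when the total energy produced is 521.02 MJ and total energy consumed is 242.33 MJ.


NEV = E_out - E_in
= 521.02 - 242.33
= 278.6900 MJ

278.6900 MJ


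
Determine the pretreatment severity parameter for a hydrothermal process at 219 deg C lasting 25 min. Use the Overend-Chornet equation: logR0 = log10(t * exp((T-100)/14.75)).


logR0 = log10(t * exp((T - 100) / 14.75))
= log10(25 * exp((219 - 100) / 14.75))
= 4.9017

4.9017


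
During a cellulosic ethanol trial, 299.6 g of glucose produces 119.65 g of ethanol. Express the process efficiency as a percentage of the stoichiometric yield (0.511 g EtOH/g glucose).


Fermentation efficiency = (actual / (0.511 * glucose)) * 100
= (119.65 / (0.511 * 299.6)) * 100
= 78.1538%

78.1538%


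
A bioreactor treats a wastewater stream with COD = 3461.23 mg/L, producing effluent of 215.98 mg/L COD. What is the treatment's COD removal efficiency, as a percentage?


eta = (COD_in - COD_out) / COD_in * 100
= (3461.23 - 215.98) / 3461.23 * 100
= 93.7600%

93.7600%


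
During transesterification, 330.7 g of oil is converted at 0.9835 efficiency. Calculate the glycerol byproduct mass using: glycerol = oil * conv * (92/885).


glycerol = oil * conv * (92/885)
= 330.7 * 0.9835 * 92 / 885
= 33.8106 g

33.8106 g


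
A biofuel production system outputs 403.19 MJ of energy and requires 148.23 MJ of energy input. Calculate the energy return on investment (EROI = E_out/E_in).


EROI = E_out / E_in
= 403.19 / 148.23
= 2.7200

2.7200


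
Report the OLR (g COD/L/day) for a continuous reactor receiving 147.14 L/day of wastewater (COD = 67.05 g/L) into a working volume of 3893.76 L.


OLR = Q * S / V
= 147.14 * 67.05 / 3893.76
= 2.5337 g/L/day

2.5337 g/L/day


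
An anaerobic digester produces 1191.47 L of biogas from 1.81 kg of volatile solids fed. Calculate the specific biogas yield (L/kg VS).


Y = V / VS
= 1191.47 / 1.81
= 658.2707 L/kg VS

658.2707 L/kg VS


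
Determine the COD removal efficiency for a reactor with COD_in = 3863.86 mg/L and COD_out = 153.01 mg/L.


eta = (COD_in - COD_out) / COD_in * 100
= (3863.86 - 153.01) / 3863.86 * 100
= 96.0400%

96.0400%


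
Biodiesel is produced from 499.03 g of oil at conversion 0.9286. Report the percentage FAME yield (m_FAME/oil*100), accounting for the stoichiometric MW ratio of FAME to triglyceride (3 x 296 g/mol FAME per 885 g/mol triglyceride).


m_FAME = oil * conv * (3 * 296 / 885) = oil * conv * (888/885)
= 499.03 * 0.9286 * 888 / 885
= 464.9701 g
Y = m_FAME / oil * 100 = conv * (888/885) * 100
= 0.9286 * 888 / 885 * 100
= 93.17%

93.17%


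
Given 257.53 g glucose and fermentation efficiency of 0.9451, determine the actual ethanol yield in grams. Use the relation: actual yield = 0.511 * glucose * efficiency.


Actual ethanol: m = 0.511 * 257.53 * 0.9451
m = 124.3731 g

124.3731 g


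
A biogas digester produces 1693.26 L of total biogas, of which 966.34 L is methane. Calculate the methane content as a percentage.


CH4% = V_CH4 / V_total * 100
= 966.34 / 1693.26 * 100
= 57.0698%

57.0698%


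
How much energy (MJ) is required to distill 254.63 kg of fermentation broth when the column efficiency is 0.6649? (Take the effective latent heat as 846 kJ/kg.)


E = m * 846 / (eta * 1000)
= 254.63 * 846 / (0.6649 * 1000)
= 323.9840 MJ

323.9840 MJ
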